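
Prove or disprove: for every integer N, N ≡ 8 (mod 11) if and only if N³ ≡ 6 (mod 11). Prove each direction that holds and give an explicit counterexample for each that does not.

Both directions hold.

(⇒) Suppose N ≡ 8 (mod 11). Write N = 11j + 8. Then (11j + 8)³ = 1331j³ + 2904j² + 2112j + 512 = 11(121j³ + 264j² + 192j + 46) + 6, so N³ ≡ 6 (mod 11).

(⇐) Conversely, suppose N³ ≡ 6 (mod 11). The only residue r in {0, …, 10} with r³ ≡ 6 (mod 11) is r = 8, so N ≡ 8 (mod 11).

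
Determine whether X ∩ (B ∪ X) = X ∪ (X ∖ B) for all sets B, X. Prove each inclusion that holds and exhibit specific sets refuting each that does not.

Both inclusions hold.

(⊆) Let x ∈ X ∩ (B ∪ X). Then either x ∈ X and x ∉ B; or x ∈ B ∩ X. In each case x ∈ X ∪ (X ∖ B), so X ∩ (B ∪ X) ⊆ X ∪ (X ∖ B).

(⊇) Let x ∈ X ∪ (X ∖ B). Then either x ∈ X and x ∉ B; or x ∈ B ∩ X. In each case x ∈ X ∩ (B ∪ X), so X ∪ (X ∖ B) ⊆ X ∩ (B ∪ X).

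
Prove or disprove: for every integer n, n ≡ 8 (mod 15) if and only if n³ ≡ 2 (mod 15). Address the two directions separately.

[⇒] Suppose n ≡ 8 (mod 15). Write n = 15j + 8. Then (15j + 8)³ = 3375j³ + 5400j² + 2880j + 512 = 15(225j³ + 360j² + 192j + 34) + 2, so n³ ≡ 2 (mod 15).

[⇐] Conversely, suppose n³ ≡ 2 (mod 15). The only residue r in {0, …, 14} with r³ ≡ 2 (mod 15) is r = 8, so n ≡ 8 (mod 15).

Both implications hold.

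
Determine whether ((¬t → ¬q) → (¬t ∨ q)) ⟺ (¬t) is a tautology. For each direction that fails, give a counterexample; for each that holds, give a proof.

(⟸) Assume the antecedent. If t is true, the antecedent cannot hold. If t is false, (¬t → ¬q) → (¬t ∨ q) reduces to true regardless of the other variables. Either way (¬t → ¬q) → (¬t ∨ q) holds.

(⟹) This fails. Under t = T, q = T, the left side is true but the right side is false.

The forward direction fails; the converse holds.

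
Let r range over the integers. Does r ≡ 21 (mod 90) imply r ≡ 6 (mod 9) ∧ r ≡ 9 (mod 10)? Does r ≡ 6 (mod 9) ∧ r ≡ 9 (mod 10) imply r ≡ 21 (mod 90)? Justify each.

(⟹) This fails: r = 21 gives 21 ≡ 21 (mod 90) but 21 ≡ 3 (mod 9), so the conjunction on the right does not hold.

(⟸) This fails: r = 69 satisfies both congruences on the right (69 ≡ 6 mod 9 and 69 ≡ 9 mod 10) yet 69 ≡ 69 (mod 90), not 21.

Neither implication holds.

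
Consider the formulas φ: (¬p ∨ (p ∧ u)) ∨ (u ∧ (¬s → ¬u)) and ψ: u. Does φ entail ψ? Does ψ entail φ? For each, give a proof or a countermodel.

[⇒] This fails. Under u = F, s = F, p = F, the left side is true but the right side is false.

[⇐] Assume the antecedent. If u is true, the consequent reduces to true regardless of the other variables. If u is false, the antecedent cannot hold. Either way the consequent holds.

Only the converse holds.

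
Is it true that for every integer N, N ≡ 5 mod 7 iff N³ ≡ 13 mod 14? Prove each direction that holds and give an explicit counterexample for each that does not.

Forward direction. This fails: take N = 12. Then 12 ≡ 5 (mod 7), but 12³ = 1728 ≡ 6 (mod 14), not 13.

Converse. This fails: take N = 3. Then 3³ = 27 ≡ 13 (mod 14), yet 3 ≡ 3 (mod 7), not 5.

(⇒) fails and (⇐) fails.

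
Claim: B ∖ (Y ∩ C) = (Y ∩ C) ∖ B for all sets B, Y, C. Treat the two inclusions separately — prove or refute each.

(⊆) This inclusion fails. Take B = {1}, Y = ∅, C = ∅; then 1 ∈ B ∖ (Y ∩ C) but 1 ∉ (Y ∩ C) ∖ B.

(⊇) This inclusion fails. Take B = ∅, Y = {1}, C = {1}; then 1 ∈ (Y ∩ C) ∖ B but 1 ∉ B ∖ (Y ∩ C).

(⊆) fails and (⊇) fails.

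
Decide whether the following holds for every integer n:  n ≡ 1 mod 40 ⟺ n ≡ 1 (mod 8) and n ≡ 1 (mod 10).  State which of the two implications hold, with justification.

(⟹) Suppose n ≡ 1 (mod 40); write n = 40j + 1. Since 8 ∣ 40, reducing mod 8 gives n ≡ 1 (mod 8); since 10 ∣ 40, reducing mod 10 gives n ≡ 1 (mod 10).

(⟸) Conversely, if n ≡ 1 (mod 8) and n ≡ 1 (mod 10), then by the Chinese remainder theorem n ≡ 1 (mod 40). This is exactly n ≡ 1 (mod 40).

Both implications hold.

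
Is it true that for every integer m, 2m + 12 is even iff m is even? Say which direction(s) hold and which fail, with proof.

(⇒) fails; (⇐) holds.

(⇒) This fails: take m = 7. Then 2m + 12 = 26, which is even, yet m = 7 is odd, not even.

(⇐) Suppose m is even. Since 2 is even, 2m is even for every m, so 2m + 12 has the same parity as 12, which is even. Hence 2m + 12 is even.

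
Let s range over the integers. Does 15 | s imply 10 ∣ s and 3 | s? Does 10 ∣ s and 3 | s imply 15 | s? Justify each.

Only the reverse direction holds.

(⟹) This fails: take s = 15. Certainly 15 ∣ 15, but 10 ∤ 15.

(⟸) Suppose 10 ∣ s and 3 ∣ s. Any common multiple of 10 and 3 is a multiple of their lcm; here gcd(10, 3) = 1, so lcm(10, 3) = 10·3 = 30, so 30 ∣ s. Since 15 ∣ 30, it follows that 15 ∣ s.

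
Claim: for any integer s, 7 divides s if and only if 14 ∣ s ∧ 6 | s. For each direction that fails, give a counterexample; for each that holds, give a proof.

(⇒) fails; (⇐) holds.

Forward direction. This fails: take s = 7. Certainly 7 ∣ 7, but 14 ∤ 7.

Converse. Suppose 14 ∣ s and 6 ∣ s. Any common multiple of 14 and 6 is a multiple of their lcm; here lcm(14, 6) = 14·6/gcd(14, 6) = 84/2 = 42, so 42 ∣ s. Since 7 ∣ 42, it follows that 7 ∣ s.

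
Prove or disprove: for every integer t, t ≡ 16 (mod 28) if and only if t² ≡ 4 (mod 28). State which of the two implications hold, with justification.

Forward direction. Suppose t ≡ 16 (mod 28). Write t = 28j + 16. Then (28j + 16)² = 784j² + 896j + 256 = 28(28j² + 32j + 9) + 4, so t² ≡ 4 (mod 28).

Converse. This fails: take t = 2. Then 2² = 4 ≡ 4 (mod 28), yet 2 ≡ 2 (mod 28), not 16.

Only the forward implication holds.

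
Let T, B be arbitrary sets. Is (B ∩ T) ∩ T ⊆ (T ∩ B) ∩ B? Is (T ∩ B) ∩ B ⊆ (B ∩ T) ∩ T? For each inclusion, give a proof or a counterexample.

Both inclusions hold.

(⊇) Let x ∈ (T ∩ B) ∩ B. Then x ∈ T ∩ B, from which x ∈ (B ∩ T) ∩ T.

(⊆) Let x ∈ (B ∩ T) ∩ T. Then x ∈ T ∩ B, from which x ∈ (T ∩ B) ∩ B.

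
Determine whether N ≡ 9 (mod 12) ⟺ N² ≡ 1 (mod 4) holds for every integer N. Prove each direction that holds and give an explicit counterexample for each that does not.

Only the forward direction holds.

(→) Suppose N ≡ 9 (mod 12). Then N² ≡ 9² = 81 (mod 12), and since 4 ∣ 12, also N² ≡ 1 (mod 4).

(←) This fails: take N = 1. Then 1² = 1 ≡ 1 (mod 4), yet 1 ≡ 1 (mod 12), not 9.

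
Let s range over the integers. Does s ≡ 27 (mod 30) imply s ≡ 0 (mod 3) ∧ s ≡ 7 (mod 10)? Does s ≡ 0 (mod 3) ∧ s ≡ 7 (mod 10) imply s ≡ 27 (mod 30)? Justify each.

Equivalent; both directions hold.

(⟹) Suppose s ≡ 27 (mod 30); write s = 30j + 27. Since 3 ∣ 30, reducing mod 3 gives s ≡ 27 ≡ 0 (mod 3); since 10 ∣ 30, reducing mod 10 gives s ≡ 27 ≡ 7 (mod 10).

(⟸) Conversely, if s ≡ 0 (mod 3) and s ≡ 7 (mod 10), then by the Chinese remainder theorem s ≡ 27 (mod 30). This is exactly s ≡ 27 (mod 30).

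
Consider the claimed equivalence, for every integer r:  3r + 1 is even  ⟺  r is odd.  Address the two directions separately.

(⟹) Suppose 3r + 1 is even. Since 3 is odd, 3r and r have the same parity, so 3r + 1 ≡ r + 1 (mod 2). As 1 is odd, 3r + 1 is even exactly when r is odd. Thus r is odd.

(⟸) Conversely, suppose r is odd; write r = 2j + 1. Then 3r + 1 = 3·(2j + 1) + 1 = 2·3j + 4, which is even.

Both implications hold.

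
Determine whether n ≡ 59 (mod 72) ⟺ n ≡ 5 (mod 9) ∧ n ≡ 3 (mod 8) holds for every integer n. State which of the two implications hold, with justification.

Both directions hold.

Converse. If n ≡ 5 (mod 9) and n ≡ 3 (mod 8), then by the Chinese remainder theorem n ≡ 59 (mod 72). This is exactly n ≡ 59 (mod 72).

Forward direction. Suppose n ≡ 59 (mod 72); write n = 72j + 59. Since 9 ∣ 72, reducing mod 9 gives n ≡ 59 ≡ 5 (mod 9); since 8 ∣ 72, reducing mod 8 gives n ≡ 59 ≡ 3 (mod 8).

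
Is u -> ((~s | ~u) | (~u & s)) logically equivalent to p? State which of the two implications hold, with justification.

[⇒] This fails. Under s = F, p = F, u = F, the left side is true but the right side is false.

[⇐] This fails. Under s = T, p = T, u = T, the left side is false but the right side is true.

(⇒) fails and (⇐) fails.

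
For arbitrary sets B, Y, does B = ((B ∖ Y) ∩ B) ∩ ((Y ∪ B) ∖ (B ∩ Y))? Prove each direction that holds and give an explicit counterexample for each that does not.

(⟹) This inclusion fails. Take B = {1}, Y = {1}; then 1 ∈ B but 1 ∉ ((B ∖ Y) ∩ B) ∩ ((Y ∪ B) ∖ (B ∩ Y)).

(⟸) Let x ∈ ((B ∖ Y) ∩ B) ∩ ((Y ∪ B) ∖ (B ∩ Y)). Then x ∈ B and x ∉ Y, from which x ∈ B.

The sets are not equal: only the reverse inclusion holds.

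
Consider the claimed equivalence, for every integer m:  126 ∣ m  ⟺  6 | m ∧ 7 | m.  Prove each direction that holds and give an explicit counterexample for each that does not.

[⇐] This fails: take m = 42. Both 6 ∣ 42 and 7 ∣ 42, yet 42 is not a multiple of 126 (since 42 = 0·126 + 42), so 126 ∤ 42.

[⇒] If 126 ∣ m, write m = 126q. Since 126 = 21·6, m = 6·(21q), so 6 ∣ m; and since 126 = 18·7, m = 7·(18q), so 7 ∣ m.

Not equivalent: only (⇒) holds.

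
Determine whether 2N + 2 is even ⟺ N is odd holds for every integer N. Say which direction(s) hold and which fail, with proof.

Only the converse holds.

(⇒) This fails: take N = 6. Then 2N + 2 = 14, which is even, yet N = 6 is even, not odd.

(⇐) Suppose N is odd. Since 2 is even, 2N is even for every N, so 2N + 2 has the same parity as 2, which is even. Hence 2N + 2 is even.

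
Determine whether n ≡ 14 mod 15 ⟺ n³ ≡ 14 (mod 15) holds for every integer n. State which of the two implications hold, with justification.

Both implications hold.

[⇒] Suppose n ≡ 14 mod 15. Write n = 15j + 14. Then (15j + 14)³ = 3375j³ + 9450j² + 8820j + 2744 = 15(225j³ + 630j² + 588j + 182) + 14, so n³ ≡ 14 (mod 15).

[⇐] Conversely, suppose n³ ≡ 14 (mod 15). The only residue r in {0, …, 14} with r³ ≡ 14 (mod 15) is r = 14, so n ≡ 14 (mod 15).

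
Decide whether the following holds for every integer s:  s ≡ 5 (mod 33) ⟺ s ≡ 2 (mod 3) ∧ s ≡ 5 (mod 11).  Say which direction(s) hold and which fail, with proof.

The biconditional holds.

(⟹) Suppose s ≡ 5 (mod 33); write s = 33j + 5. Since 3 ∣ 33, reducing mod 3 gives s ≡ 5 ≡ 2 (mod 3); since 11 ∣ 33, reducing mod 11 gives s ≡ 5 (mod 11).

(⟸) Conversely, if s ≡ 2 (mod 3) and s ≡ 5 (mod 11), then by the Chinese remainder theorem s ≡ 5 (mod 33). This is exactly s ≡ 5 (mod 33).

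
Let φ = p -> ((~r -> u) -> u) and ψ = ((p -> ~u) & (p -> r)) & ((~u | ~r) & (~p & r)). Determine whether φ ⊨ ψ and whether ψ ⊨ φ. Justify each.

(⇒) fails; (⇐) holds.

Forward direction. This fails. Under u = F, p = F, r = F, the left side is true but the right side is false.

Converse. Assume the antecedent. If u is true, the antecedent cannot hold. If u is false, the antecedent forces (u = F, p = F, r = T), and p -> ((~r -> u) -> u) holds there. Either way p -> ((~r -> u) -> u) holds.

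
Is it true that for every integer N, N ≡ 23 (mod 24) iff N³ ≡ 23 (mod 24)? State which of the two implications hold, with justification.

Both directions hold; the statement is true.

(⇒) Suppose N ≡ 23 (mod 24). Write N = 24j + 23. Then (24j + 23)³ = 13824j³ + 39744j² + 38088j + 12167 = 24(576j³ + 1656j² + 1587j + 506) + 23, so N³ ≡ 23 (mod 24).

(⇐) Conversely, suppose N³ ≡ 23 (mod 24). The only residue r in {0, …, 23} with r³ ≡ 23 (mod 24) is r = 23, so N ≡ 23 (mod 24).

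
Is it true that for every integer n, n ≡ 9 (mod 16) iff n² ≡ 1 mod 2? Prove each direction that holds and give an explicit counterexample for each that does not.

Forward direction. Suppose n ≡ 9 (mod 16). Then n² ≡ 9² = 81 (mod 16), and since 2 ∣ 16, also n² ≡ 1 (mod 2).

Converse. This fails: take n = 1. Then 1² = 1 ≡ 1 (mod 2), yet 1 ≡ 1 (mod 16), not 9.

Not equivalent: only (⇒) holds.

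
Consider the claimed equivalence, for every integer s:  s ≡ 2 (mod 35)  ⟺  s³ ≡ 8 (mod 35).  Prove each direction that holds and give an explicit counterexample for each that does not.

Converse. This fails: take s = 22. Then 22³ = 10648 ≡ 8 (mod 35), yet 22 ≡ 22 (mod 35), not 2.

Forward direction. Suppose s ≡ 2 (mod 35). Write s = 35j + 2. Then (35j + 2)³ = 42875j³ + 7350j² + 420j + 8 = 35(1225j³ + 210j² + 12j) + 8, so s³ ≡ 8 (mod 35).

The forward direction holds; the converse fails.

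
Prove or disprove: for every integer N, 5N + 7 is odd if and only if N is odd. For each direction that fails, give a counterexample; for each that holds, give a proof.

Neither implication holds.

(→) This fails: N = 4 gives 5N + 7 = 27, which is odd, but 4 is even, not odd.

(←) This also fails: N = 5 is odd, but 5N + 7 = 32 is even, not odd.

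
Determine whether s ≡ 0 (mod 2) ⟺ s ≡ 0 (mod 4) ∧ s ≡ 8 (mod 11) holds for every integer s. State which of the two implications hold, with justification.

(→) This fails: s = 0 gives 0 ≡ 0 (mod 2) but 0 ≡ 0 (mod 11), so the conjunction on the right does not hold.

(←) Conversely, if s ≡ 0 (mod 4) and s ≡ 8 (mod 11), then by the Chinese remainder theorem s ≡ 8 (mod 44). Since 8 ≡ 0 (mod 2) and 2 ∣ 44, we get s ≡ 0 (mod 2).

Only the converse holds.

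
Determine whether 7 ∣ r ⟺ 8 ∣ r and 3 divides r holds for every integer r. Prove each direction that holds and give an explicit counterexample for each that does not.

[⇒] This fails: take r = 7. Certainly 7 ∣ 7, but 8 ∤ 7.

[⇐] This fails: take r = 24. Both 8 ∣ 24 and 3 ∣ 24, yet 24 is not a multiple of 7 (since 24 = 3·7 + 3), so 7 ∤ 24.

Both directions fail.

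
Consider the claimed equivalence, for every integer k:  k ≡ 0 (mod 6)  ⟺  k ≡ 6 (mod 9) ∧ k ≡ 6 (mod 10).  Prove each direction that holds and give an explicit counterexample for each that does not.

(⇒) fails; (⇐) holds.

Forward direction. This fails: k = 0 gives 0 ≡ 0 (mod 6) but 0 ≡ 0 (mod 9), so the conjunction on the right does not hold.

Converse. If k ≡ 6 (mod 9) and k ≡ 6 (mod 10), then by the Chinese remainder theorem k ≡ 6 (mod 90). Since 6 ≡ 0 (mod 6) and 6 ∣ 90, we get k ≡ 0 (mod 6).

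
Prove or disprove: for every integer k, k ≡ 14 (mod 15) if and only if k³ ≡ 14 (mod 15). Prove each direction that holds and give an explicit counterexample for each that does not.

Converse. Suppose k³ ≡ 14 (mod 15). The only residue r in {0, …, 14} with r³ ≡ 14 (mod 15) is r = 14, so k ≡ 14 (mod 15).

Forward direction. Suppose k ≡ 14 (mod 15). Write k = 15j + 14. Then (15j + 14)³ = 3375j³ + 9450j² + 8820j + 2744 = 15(225j³ + 630j² + 588j + 182) + 14, so k³ ≡ 14 (mod 15).

Both directions hold.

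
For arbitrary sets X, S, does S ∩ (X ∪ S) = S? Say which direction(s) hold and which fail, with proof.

Forward inclusion. Let x ∈ S ∩ (X ∪ S). Then either x ∈ S and x ∉ X; or x ∈ X ∩ S. In each case x ∈ S, so S ∩ (X ∪ S) ⊆ S.

Reverse inclusion. Let x ∈ S. Then either x ∈ S and x ∉ X; or x ∈ X ∩ S. In each case x ∈ S ∩ (X ∪ S), so S ⊆ S ∩ (X ∪ S).

The two sets are equal.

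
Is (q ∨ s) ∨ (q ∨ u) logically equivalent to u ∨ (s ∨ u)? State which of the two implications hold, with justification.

(⟹) This fails. Under s = F, q = T, u = F, the left side is true but the right side is false.

(⟸) Assume the antecedent. If s is true, (q ∨ s) ∨ (q ∨ u) reduces to true regardless of the other variables. If s is false, the antecedent forces (s = F, q = F, u = T) or (s = F, q = T, u = T), and (q ∨ s) ∨ (q ∨ u) holds there. Either way (q ∨ s) ∨ (q ∨ u) holds.

Only the reverse direction holds.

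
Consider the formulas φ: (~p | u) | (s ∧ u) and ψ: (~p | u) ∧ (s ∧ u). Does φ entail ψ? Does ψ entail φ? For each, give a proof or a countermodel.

Only the reverse direction holds.

(←) Assume the antecedent. If u is true, (~p | u) | (s ∧ u) reduces to true regardless of the other variables. If u is false, the antecedent cannot hold. Either way (~p | u) | (s ∧ u) holds.

(→) This fails. Under u = F, s = F, p = F, the left side is true but the right side is false.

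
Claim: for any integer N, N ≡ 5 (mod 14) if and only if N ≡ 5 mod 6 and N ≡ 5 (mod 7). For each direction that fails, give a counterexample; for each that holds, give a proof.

(→) This fails: N = 33 gives 33 ≡ 5 (mod 14) but 33 ≡ 3 (mod 6), so the conjunction on the right does not hold.

(←) Conversely, if N ≡ 5 (mod 6) and N ≡ 5 (mod 7), then by the Chinese remainder theorem N ≡ 5 (mod 42). Since 5 ≡ 5 (mod 14) and 14 ∣ 42, we get N ≡ 5 (mod 14).

Only the converse holds.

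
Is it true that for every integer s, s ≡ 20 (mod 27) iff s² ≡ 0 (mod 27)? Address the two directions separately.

Forward direction. This fails: take s = 20. Then 20 ≡ 20 (mod 27), but 20² = 400 ≡ 22 (mod 27), not 0.

Converse. This fails: take s = 0. Then 0² = 0 ≡ 0 (mod 27), yet 0 ≡ 0 (mod 27), not 20.

Both directions fail.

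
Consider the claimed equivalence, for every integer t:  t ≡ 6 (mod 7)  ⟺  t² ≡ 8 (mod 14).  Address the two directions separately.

(⇒) This fails: take t = 13. Then 13 ≡ 6 (mod 7), but 13² = 169 ≡ 1 (mod 14), not 8.

(⇐) This fails: take t = 8. Then 8² = 64 ≡ 8 (mod 14), yet 8 ≡ 1 (mod 7), not 6.

(⇒) fails and (⇐) fails.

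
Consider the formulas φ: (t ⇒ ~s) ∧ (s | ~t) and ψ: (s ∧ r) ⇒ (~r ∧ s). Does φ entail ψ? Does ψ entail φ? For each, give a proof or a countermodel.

[⇒] This fails. Under s = T, r = T, t = F, the left side is true but the right side is false.

[⇐] This fails. Under s = F, r = F, t = T, the left side is false but the right side is true.

Both directions fail.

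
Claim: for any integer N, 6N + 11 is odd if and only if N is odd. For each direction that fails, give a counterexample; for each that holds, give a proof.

The forward direction fails; the converse holds.

(⇒) This fails: take N = 0. Then 6N + 11 = 11, which is odd, yet N = 0 is even, not odd.

(⇐) Suppose N is odd. Since 6 is even, 6N is even for every N, so 6N + 11 has the same parity as 11, which is odd. Hence 6N + 11 is odd.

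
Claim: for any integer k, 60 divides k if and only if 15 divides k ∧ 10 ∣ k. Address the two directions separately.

(⟹) If 60 ∣ k, write k = 60q. Since 60 = 4·15, k = 15·(4q), so 15 ∣ k; and since 60 = 6·10, k = 10·(6q), so 10 ∣ k.

(⟸) This fails: take k = 30. Both 15 ∣ 30 and 10 ∣ 30, yet 30 is not a multiple of 60 (since 30 = 0·60 + 30), so 60 ∤ 30.

Only the forward direction holds.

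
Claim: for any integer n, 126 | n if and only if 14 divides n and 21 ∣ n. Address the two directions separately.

Converse. This fails: take n = 42. Both 14 ∣ 42 and 21 ∣ 42, yet 42 is not a multiple of 126 (since 42 = 0·126 + 42), so 126 ∤ 42.

Forward direction. If 126 ∣ n, write n = 126q. Since 126 = 9·14, n = 14·(9q), so 14 ∣ n; and since 126 = 6·21, n = 21·(6q), so 21 ∣ n.

Only the forward direction holds.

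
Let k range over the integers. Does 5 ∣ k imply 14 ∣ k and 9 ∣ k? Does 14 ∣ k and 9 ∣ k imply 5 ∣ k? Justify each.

(⟹) This fails: take k = 5. Certainly 5 ∣ 5, but 14 ∤ 5.

(⟸) This fails: take k = 126. Both 14 ∣ 126 and 9 ∣ 126, yet 126 is not a multiple of 5 (since 126 = 25·5 + 1), so 5 ∤ 126.

Both directions fail.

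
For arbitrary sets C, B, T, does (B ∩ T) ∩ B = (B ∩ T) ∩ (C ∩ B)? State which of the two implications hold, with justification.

(⊆) fails; (⊇) holds.

Forward inclusion. This inclusion fails. Take C = ∅, B = {1}, T = {1}; then 1 ∈ (B ∩ T) ∩ B but 1 ∉ (B ∩ T) ∩ (C ∩ B).

Reverse inclusion. Let x ∈ (B ∩ T) ∩ (C ∩ B). Then x ∈ C ∩ B ∩ T, from which x ∈ (B ∩ T) ∩ B.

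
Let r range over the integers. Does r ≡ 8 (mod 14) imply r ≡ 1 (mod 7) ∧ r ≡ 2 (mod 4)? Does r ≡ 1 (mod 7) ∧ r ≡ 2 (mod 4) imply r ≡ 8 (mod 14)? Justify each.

Forward direction. This fails: r = 8 gives 8 ≡ 8 (mod 14) but 8 ≡ 0 (mod 4), so the conjunction on the right does not hold.

Converse. If r ≡ 1 (mod 7) and r ≡ 2 (mod 4), then by the Chinese remainder theorem r ≡ 22 (mod 28). Since 22 ≡ 8 (mod 14) and 14 ∣ 28, we get r ≡ 8 (mod 14).

Only the converse holds.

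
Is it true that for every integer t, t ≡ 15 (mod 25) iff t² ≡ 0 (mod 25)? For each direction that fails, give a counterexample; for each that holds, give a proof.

Not equivalent: only (⇒) holds.

(⟹) Suppose t ≡ 15 (mod 25). Write t = 25j + 15. Then (25j + 15)² = 625j² + 750j + 225 = 25(25j² + 30j + 9) + 0, so t² ≡ 0 (mod 25).

(⟸) This fails: take t = 0. Then 0² = 0 ≡ 0 (mod 25), yet 0 ≡ 0 (mod 25), not 15.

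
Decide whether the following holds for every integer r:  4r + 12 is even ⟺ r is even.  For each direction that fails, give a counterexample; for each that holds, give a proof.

The forward direction fails; the converse holds.

(←) Suppose r is even. Since 4 is even, 4r is even for every r, so 4r + 12 has the same parity as 12, which is even. Hence 4r + 12 is even.

(→) This fails: take r = 7. Then 4r + 12 = 40, which is even, yet r = 7 is odd, not even.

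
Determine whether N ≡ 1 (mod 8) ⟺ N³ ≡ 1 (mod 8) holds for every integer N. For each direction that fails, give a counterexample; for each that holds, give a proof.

Both directions hold; the statement is true.

(⇐) Suppose N³ ≡ 1 (mod 8). The only residue r in {0, …, 7} with r³ ≡ 1 (mod 8) is r = 1, so N ≡ 1 (mod 8).

(⇒) Suppose N ≡ 1 (mod 8). Write N = 8j + 1. Then (8j + 1)³ = 512j³ + 192j² + 24j + 1 = 8(64j³ + 24j² + 3j) + 1, so N³ ≡ 1 (mod 8).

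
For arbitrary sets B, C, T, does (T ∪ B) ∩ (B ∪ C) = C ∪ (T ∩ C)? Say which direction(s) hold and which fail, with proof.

(⊆) fails and (⊇) fails.

(⊆) This inclusion fails. Take B = {1}, C = ∅, T = ∅; then 1 ∈ (T ∪ B) ∩ (B ∪ C) but 1 ∉ C ∪ (T ∩ C).

(⊇) This inclusion fails. Take B = ∅, C = {1}, T = ∅; then 1 ∈ C ∪ (T ∩ C) but 1 ∉ (T ∪ B) ∩ (B ∪ C).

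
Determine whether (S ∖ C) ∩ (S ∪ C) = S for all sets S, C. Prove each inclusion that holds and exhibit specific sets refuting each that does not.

(⊆) holds; (⊇) fails.

(⟸) This inclusion fails. Take S = {1}, C = {1}; then 1 ∈ S but 1 ∉ (S ∖ C) ∩ (S ∪ C).

(⟹) Let x ∈ (S ∖ C) ∩ (S ∪ C). Then x ∈ S and x ∉ C, from which x ∈ S.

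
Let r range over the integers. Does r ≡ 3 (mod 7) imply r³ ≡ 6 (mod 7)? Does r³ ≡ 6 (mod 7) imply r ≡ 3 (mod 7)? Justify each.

(→) Suppose r ≡ 3 (mod 7). Write r = 7j + 3. Then (7j + 3)³ = 343j³ + 441j² + 189j + 27 = 7(49j³ + 63j² + 27j + 3) + 6, so r³ ≡ 6 (mod 7).

(←) This fails: take r = 5. Then 5³ = 125 ≡ 6 (mod 7), yet 5 ≡ 5 (mod 7), not 3.

The forward direction holds; the converse fails.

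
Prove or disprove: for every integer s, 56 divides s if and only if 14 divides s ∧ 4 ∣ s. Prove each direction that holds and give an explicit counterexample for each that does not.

(⇒) If 56 ∣ s, write s = 56q. Since 56 = 4·14, s = 14·(4q), so 14 ∣ s; and since 56 = 14·4, s = 4·(14q), so 4 ∣ s.

(⇐) This fails: take s = 28. Both 14 ∣ 28 and 4 ∣ 28, yet 28 is not a multiple of 56 (since 28 = 0·56 + 28), so 56 ∤ 28.

Not equivalent: only (⇒) holds.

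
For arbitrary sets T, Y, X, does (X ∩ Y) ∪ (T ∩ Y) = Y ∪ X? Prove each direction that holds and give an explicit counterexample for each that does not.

(⟹) Let x ∈ (X ∩ Y) ∪ (T ∩ Y). Then either x ∈ T ∩ Y and x ∉ X; or x ∈ Y ∩ X and x ∉ T; or x ∈ T ∩ Y ∩ X. In each case x ∈ Y ∪ X, so (X ∩ Y) ∪ (T ∩ Y) ⊆ Y ∪ X.

(⟸) This inclusion fails. Take T = ∅, Y = {1}, X = ∅; then 1 ∈ Y ∪ X but 1 ∉ (X ∩ Y) ∪ (T ∩ Y).

The sets are not equal: only the forward inclusion holds.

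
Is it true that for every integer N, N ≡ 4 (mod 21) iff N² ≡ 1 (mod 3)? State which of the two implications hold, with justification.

Not equivalent: only (⇒) holds.

(⟹) Suppose N ≡ 4 (mod 21). Then N² ≡ 4² = 16 (mod 21), and since 3 ∣ 21, also N² ≡ 1 (mod 3).

(⟸) This fails: take N = 1. Then 1² = 1 ≡ 1 (mod 3), yet 1 ≡ 1 (mod 21), not 4.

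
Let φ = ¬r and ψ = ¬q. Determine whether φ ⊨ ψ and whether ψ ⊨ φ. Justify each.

Both directions fail.

(⟹) This fails. Under r = F, q = T, the left side is true but the right side is false.

(⟸) This fails. Under r = T, q = F, the left side is false but the right side is true.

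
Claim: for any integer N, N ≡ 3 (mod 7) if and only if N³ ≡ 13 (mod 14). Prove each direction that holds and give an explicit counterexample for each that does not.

[⇒] This fails: take N = 10. Then 10 ≡ 3 (mod 7), but 10³ = 1000 ≡ 6 (mod 14), not 13.

[⇐] This fails: take N = 5. Then 5³ = 125 ≡ 13 (mod 14), yet 5 ≡ 5 (mod 7), not 3.

(⇒) fails and (⇐) fails.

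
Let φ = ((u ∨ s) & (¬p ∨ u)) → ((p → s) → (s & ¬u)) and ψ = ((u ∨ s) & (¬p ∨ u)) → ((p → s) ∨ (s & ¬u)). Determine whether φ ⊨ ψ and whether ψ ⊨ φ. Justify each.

Neither direction holds.

(→) This fails. Under p = T, s = F, u = T, the left side is true but the right side is false.

(←) This fails. Under p = F, s = F, u = T, the left side is false but the right side is true.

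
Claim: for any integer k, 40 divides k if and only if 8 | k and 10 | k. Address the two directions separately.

Both directions hold.

(⟹) If 40 ∣ k, write k = 40q. Since 40 = 5·8, k = 8·(5q), so 8 ∣ k; and since 40 = 4·10, k = 10·(4q), so 10 ∣ k.

(⟸) Suppose 8 ∣ k and 10 ∣ k. Any common multiple of 8 and 10 is a multiple of their lcm; here lcm(8, 10) = 8·10/gcd(8, 10) = 80/2 = 40, so 40 ∣ k.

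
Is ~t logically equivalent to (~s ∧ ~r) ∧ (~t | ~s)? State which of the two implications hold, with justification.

Both directions fail.

(→) This fails. Under s = T, t = F, r = F, the left side is true but the right side is false.

(←) This fails. Under s = F, t = T, r = F, the left side is false but the right side is true.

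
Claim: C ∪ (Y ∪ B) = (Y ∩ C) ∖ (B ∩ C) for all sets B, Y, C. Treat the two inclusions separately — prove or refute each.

(⊇) Let x ∈ (Y ∩ C) ∖ (B ∩ C). Then x ∈ Y ∩ C and x ∉ B, from which x ∈ C ∪ (Y ∪ B).

(⊆) This inclusion fails. Take B = {1}, Y = ∅, C = ∅; then 1 ∈ C ∪ (Y ∪ B) but 1 ∉ (Y ∩ C) ∖ (B ∩ C).

Only the reverse inclusion holds.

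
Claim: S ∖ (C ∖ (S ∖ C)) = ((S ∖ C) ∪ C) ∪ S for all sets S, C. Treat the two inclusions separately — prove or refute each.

Reverse inclusion. This inclusion fails. Take S = ∅, C = {1}; then 1 ∈ ((S ∖ C) ∪ C) ∪ S but 1 ∉ S ∖ (C ∖ (S ∖ C)).

Forward inclusion. Let x ∈ S ∖ (C ∖ (S ∖ C)). Then x ∈ S and x ∉ C, from which x ∈ ((S ∖ C) ∪ C) ∪ S.

(⊆) holds; (⊇) fails.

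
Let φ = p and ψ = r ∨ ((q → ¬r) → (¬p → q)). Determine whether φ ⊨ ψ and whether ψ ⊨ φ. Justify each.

(→) Assume the antecedent. If r is true, r ∨ ((q → ¬r) → (¬p → q)) reduces to true regardless of the other variables. If r is false, the antecedent forces (r = F, q = F, p = T) or (r = F, q = T, p = T), and r ∨ ((q → ¬r) → (¬p → q)) holds there. Either way r ∨ ((q → ¬r) → (¬p → q)) holds.

(←) This fails. Under r = T, q = F, p = F, the left side is false but the right side is true.

Not equivalent: only (⇒) holds.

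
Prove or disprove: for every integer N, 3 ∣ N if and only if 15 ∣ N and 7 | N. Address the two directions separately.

(⇐) Suppose 15 ∣ N and 7 ∣ N. Any common multiple of 15 and 7 is a multiple of their lcm; here gcd(15, 7) = 1, so lcm(15, 7) = 15·7 = 105, so 105 ∣ N. Since 3 ∣ 105, it follows that 3 ∣ N.

(⇒) This fails: take N = 3. Certainly 3 ∣ 3, but 15 ∤ 3.

(⇒) fails; (⇐) holds.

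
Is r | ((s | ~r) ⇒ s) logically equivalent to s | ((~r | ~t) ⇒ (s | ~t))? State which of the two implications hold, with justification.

(⟹) Assume the antecedent. If r is true, s | ((~r | ~t) ⇒ (s | ~t)) reduces to true regardless of the other variables. If r is false, the antecedent forces (r = F, s = T, t = F) or (r = F, s = T, t = T), and s | ((~r | ~t) ⇒ (s | ~t)) holds there. Either way s | ((~r | ~t) ⇒ (s | ~t)) holds.

(⟸) This fails. Under r = F, s = F, t = F, the left side is false but the right side is true.

The forward direction holds; the converse fails.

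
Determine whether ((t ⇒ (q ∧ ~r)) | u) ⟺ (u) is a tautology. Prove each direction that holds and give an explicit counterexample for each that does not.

(⇒) fails; (⇐) holds.

Forward direction. This fails. Under q = F, u = F, t = F, r = F, the left side is true but the right side is false.

Converse. Assume the antecedent. If u is true, (t ⇒ (q ∧ ~r)) | u reduces to true regardless of the other variables. If u is false, the antecedent cannot hold. Either way (t ⇒ (q ∧ ~r)) | u holds.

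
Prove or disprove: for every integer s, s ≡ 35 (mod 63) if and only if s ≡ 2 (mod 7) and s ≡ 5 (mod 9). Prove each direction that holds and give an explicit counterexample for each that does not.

(⟹) This fails: s = 35 gives 35 ≡ 35 (mod 63) but 35 ≡ 0 (mod 7), so the conjunction on the right does not hold.

(⟸) This fails: s = 23 satisfies both congruences on the right (23 ≡ 2 mod 7 and 23 ≡ 5 mod 9) yet 23 ≡ 23 (mod 63), not 35.

Neither direction holds.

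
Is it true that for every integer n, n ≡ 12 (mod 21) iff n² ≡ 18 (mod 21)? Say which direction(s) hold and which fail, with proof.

Only the forward direction holds.

[⇐] This fails: take n = 9. Then 9² = 81 ≡ 18 (mod 21), yet 9 ≡ 9 (mod 21), not 12.

[⇒] Suppose n ≡ 12 (mod 21). Write n = 21j + 12. Then (21j + 12)² = 441j² + 504j + 144 = 21(21j² + 24j + 6) + 18, so n² ≡ 18 (mod 21).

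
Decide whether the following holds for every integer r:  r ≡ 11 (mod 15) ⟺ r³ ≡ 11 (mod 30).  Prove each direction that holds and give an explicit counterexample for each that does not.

The forward direction fails; the converse holds.

(⟹) This fails: take r = 26. Then 26 ≡ 11 (mod 15), but 26³ = 17576 ≡ 26 (mod 30), not 11.

(⟸) Conversely, the residues r modulo 30 with r³ ≡ 11 (mod 30) are exactly {11}, and each is ≡ 11 (mod 15).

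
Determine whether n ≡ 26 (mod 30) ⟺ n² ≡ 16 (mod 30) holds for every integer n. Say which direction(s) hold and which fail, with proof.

Only the forward direction holds.

[⇒] Suppose n ≡ 26 (mod 30). Write n = 30j + 26. Then (30j + 26)² = 900j² + 1560j + 676 = 30(30j² + 52j + 22) + 16, so n² ≡ 16 (mod 30).

[⇐] This fails: take n = 4. Then 4² = 16 ≡ 16 (mod 30), yet 4 ≡ 4 (mod 30), not 26.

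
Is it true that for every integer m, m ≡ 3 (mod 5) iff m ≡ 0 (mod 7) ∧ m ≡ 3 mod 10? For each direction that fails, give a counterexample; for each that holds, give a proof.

Not equivalent: only (⇐) holds.

(→) This fails: m = 33 gives 33 ≡ 3 (mod 5) but 33 ≡ 5 (mod 7), so the conjunction on the right does not hold.

(←) Conversely, if m ≡ 0 (mod 7) and m ≡ 3 (mod 10), then by the Chinese remainder theorem m ≡ 63 (mod 70). Since 63 ≡ 3 (mod 5) and 5 ∣ 70, we get m ≡ 3 (mod 5).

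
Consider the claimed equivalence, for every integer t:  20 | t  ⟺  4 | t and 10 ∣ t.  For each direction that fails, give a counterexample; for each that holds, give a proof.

Both directions hold.

(⇒) If 20 ∣ t, write t = 20q. Since 20 = 5·4, t = 4·(5q), so 4 ∣ t; and since 20 = 2·10, t = 10·(2q), so 10 ∣ t.

(⇐) Suppose 4 ∣ t and 10 ∣ t. Any common multiple of 4 and 10 is a multiple of their lcm; here lcm(4, 10) = 4·10/gcd(4, 10) = 40/2 = 20, so 20 ∣ t.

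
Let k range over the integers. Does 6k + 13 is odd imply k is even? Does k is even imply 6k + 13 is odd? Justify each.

(⇐) Suppose k is even. Since 6 is even, 6k is even for every k, so 6k + 13 has the same parity as 13, which is odd. Hence 6k + 13 is odd.

(⇒) This fails: take k = 3. Then 6k + 13 = 31, which is odd, yet k = 3 is odd, not even.

The forward direction fails; the converse holds.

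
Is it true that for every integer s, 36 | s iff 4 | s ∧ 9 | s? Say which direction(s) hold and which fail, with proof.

Both directions hold.

(⟹) If 36 ∣ s, write s = 36q. Since 36 = 9·4, s = 4·(9q), so 4 ∣ s; and since 36 = 4·9, s = 9·(4q), so 9 ∣ s.

(⟸) Suppose 4 ∣ s and 9 ∣ s. Any common multiple of 4 and 9 is a multiple of their lcm; here gcd(4, 9) = 1, so lcm(4, 9) = 4·9 = 36, so 36 ∣ s.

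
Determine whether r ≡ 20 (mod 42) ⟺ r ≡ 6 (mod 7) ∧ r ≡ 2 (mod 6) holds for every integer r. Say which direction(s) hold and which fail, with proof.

Equivalent; both directions hold.

(→) Suppose r ≡ 20 (mod 42); write r = 42j + 20. Since 7 ∣ 42, reducing mod 7 gives r ≡ 20 ≡ 6 (mod 7); since 6 ∣ 42, reducing mod 6 gives r ≡ 20 ≡ 2 (mod 6).

(←) Conversely, if r ≡ 6 (mod 7) and r ≡ 2 (mod 6), then by the Chinese remainder theorem r ≡ 20 (mod 42). This is exactly r ≡ 20 (mod 42).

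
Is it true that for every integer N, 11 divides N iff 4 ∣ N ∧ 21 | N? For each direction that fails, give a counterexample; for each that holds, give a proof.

Forward direction. This fails: take N = 11. Certainly 11 ∣ 11, but 4 ∤ 11.

Converse. This fails: take N = 84. Both 4 ∣ 84 and 21 ∣ 84, yet 84 is not a multiple of 11 (since 84 = 7·11 + 7), so 11 ∤ 84.

Neither direction holds.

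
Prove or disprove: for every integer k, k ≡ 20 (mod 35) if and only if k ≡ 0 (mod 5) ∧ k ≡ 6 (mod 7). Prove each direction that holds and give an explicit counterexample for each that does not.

The biconditional holds.

Forward direction. Suppose k ≡ 20 (mod 35); write k = 35j + 20. Since 5 ∣ 35, reducing mod 5 gives k ≡ 20 ≡ 0 (mod 5); since 7 ∣ 35, reducing mod 7 gives k ≡ 20 ≡ 6 (mod 7).

Converse. If k ≡ 0 (mod 5) and k ≡ 6 (mod 7), then by the Chinese remainder theorem k ≡ 20 (mod 35). This is exactly k ≡ 20 (mod 35).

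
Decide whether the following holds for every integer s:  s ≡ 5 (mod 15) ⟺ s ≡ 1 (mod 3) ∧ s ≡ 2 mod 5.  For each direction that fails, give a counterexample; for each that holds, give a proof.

(⇒) This fails: s = 5 gives 5 ≡ 5 (mod 15) but 5 ≡ 2 (mod 3), so the conjunction on the right does not hold.

(⇐) This fails: s = 7 satisfies both congruences on the right (7 ≡ 1 mod 3 and 7 ≡ 2 mod 5) yet 7 ≡ 7 (mod 15), not 5.

Both directions fail.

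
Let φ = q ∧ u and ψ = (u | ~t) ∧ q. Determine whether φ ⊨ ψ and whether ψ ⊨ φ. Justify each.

(⟹) Assume the antecedent. If t is true, the antecedent forces (t = T, q = T, u = T), and (u | ~t) ∧ q holds there. If t is false, the antecedent forces (t = F, q = T, u = T), and (u | ~t) ∧ q holds there. Either way (u | ~t) ∧ q holds.

(⟸) This fails. Under t = F, q = T, u = F, the left side is false but the right side is true.

Not equivalent: only (⇒) holds.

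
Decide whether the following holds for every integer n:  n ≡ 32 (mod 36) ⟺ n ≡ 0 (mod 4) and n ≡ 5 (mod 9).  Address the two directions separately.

Forward direction. Suppose n ≡ 32 (mod 36); write n = 36j + 32. Since 4 ∣ 36, reducing mod 4 gives n ≡ 32 ≡ 0 (mod 4); since 9 ∣ 36, reducing mod 9 gives n ≡ 32 ≡ 5 (mod 9).

Converse. If n ≡ 0 (mod 4) and n ≡ 5 (mod 9), then by the Chinese remainder theorem n ≡ 32 (mod 36). This is exactly n ≡ 32 (mod 36).

The biconditional holds.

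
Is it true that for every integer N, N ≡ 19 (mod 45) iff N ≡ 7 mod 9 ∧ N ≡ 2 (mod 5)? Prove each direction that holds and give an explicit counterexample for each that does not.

Both directions fail.

[⇒] This fails: N = 19 gives 19 ≡ 19 (mod 45) but 19 ≡ 1 (mod 9), so the conjunction on the right does not hold.

[⇐] This fails: N = 7 satisfies both congruences on the right (7 ≡ 7 mod 9 and 7 ≡ 2 mod 5) yet 7 ≡ 7 (mod 45), not 19.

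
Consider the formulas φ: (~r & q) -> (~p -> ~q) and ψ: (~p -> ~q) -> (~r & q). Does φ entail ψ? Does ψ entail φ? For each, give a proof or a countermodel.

(⟹) This fails. Under r = F, p = F, q = F, the left side is true but the right side is false.

(⟸) This fails. Under r = F, p = F, q = T, the left side is false but the right side is true.

Neither direction holds.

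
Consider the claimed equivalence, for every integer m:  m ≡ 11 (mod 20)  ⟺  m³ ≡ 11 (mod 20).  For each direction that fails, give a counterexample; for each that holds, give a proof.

[⇐] Suppose m³ ≡ 11 (mod 20). The only residue r in {0, …, 19} with r³ ≡ 11 (mod 20) is r = 11, so m ≡ 11 (mod 20).

[⇒] Suppose m ≡ 11 (mod 20). Write m = 20j + 11. Then (20j + 11)³ = 8000j³ + 13200j² + 7260j + 1331 = 20(400j³ + 660j² + 363j + 66) + 11, so m³ ≡ 11 (mod 20).

The biconditional holds.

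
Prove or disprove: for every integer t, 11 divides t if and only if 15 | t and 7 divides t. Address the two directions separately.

(⇒) This fails: take t = 11. Certainly 11 ∣ 11, but 15 ∤ 11.

(⇐) This fails: take t = 105. Both 15 ∣ 105 and 7 ∣ 105, yet 105 is not a multiple of 11 (since 105 = 9·11 + 6), so 11 ∤ 105.

(⇒) fails and (⇐) fails.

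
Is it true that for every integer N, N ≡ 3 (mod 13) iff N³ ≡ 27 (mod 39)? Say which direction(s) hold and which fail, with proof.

(⇒) fails and (⇐) fails.

(→) This fails: take N = 16. Then 16 ≡ 3 (mod 13), but 16³ = 4096 ≡ 1 (mod 39), not 27.

(←) This fails: take N = 9. Then 9³ = 729 ≡ 27 (mod 39), yet 9 ≡ 9 (mod 13), not 3.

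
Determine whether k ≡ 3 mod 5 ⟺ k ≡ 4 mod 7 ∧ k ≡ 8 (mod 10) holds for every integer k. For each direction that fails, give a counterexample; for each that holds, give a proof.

[⇐] If k ≡ 4 (mod 7) and k ≡ 8 (mod 10), then by the Chinese remainder theorem k ≡ 18 (mod 70). Since 18 ≡ 3 (mod 5) and 5 ∣ 70, we get k ≡ 3 (mod 5).

[⇒] This fails: k = 33 gives 33 ≡ 3 (mod 5) but 33 ≡ 5 (mod 7), so the conjunction on the right does not hold.

(⇒) fails; (⇐) holds.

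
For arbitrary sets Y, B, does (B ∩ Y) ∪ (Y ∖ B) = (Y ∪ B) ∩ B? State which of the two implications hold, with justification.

(⊆) This inclusion fails. Take Y = {1}, B = ∅; then 1 ∈ (B ∩ Y) ∪ (Y ∖ B) but 1 ∉ (Y ∪ B) ∩ B.

(⊇) This inclusion fails. Take Y = ∅, B = {1}; then 1 ∈ (Y ∪ B) ∩ B but 1 ∉ (B ∩ Y) ∪ (Y ∖ B).

(⊆) fails and (⊇) fails.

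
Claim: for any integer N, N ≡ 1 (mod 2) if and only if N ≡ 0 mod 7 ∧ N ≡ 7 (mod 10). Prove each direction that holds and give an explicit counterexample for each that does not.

(⇒) fails; (⇐) holds.

[⇒] This fails: N = 1 gives 1 ≡ 1 (mod 2) but 1 ≡ 1 (mod 7), so the conjunction on the right does not hold.

[⇐] Conversely, if N ≡ 0 (mod 7) and N ≡ 7 (mod 10), then by the Chinese remainder theorem N ≡ 7 (mod 70). Since 7 ≡ 1 (mod 2) and 2 ∣ 70, we get N ≡ 1 (mod 2).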